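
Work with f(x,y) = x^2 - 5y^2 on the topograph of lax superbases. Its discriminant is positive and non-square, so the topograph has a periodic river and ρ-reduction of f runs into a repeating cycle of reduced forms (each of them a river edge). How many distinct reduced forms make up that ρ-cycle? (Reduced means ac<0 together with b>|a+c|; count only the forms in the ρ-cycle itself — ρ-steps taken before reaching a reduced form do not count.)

D = 20, ⌊√D⌋ = 4
descent: ρ → (-5,0,1)
descent: ρ → (1,4,-1)  [lands on river]
river: ρ → (-1,4,1)
ρ-cycle length = 2 (tail of 2 descent steps not counted)

2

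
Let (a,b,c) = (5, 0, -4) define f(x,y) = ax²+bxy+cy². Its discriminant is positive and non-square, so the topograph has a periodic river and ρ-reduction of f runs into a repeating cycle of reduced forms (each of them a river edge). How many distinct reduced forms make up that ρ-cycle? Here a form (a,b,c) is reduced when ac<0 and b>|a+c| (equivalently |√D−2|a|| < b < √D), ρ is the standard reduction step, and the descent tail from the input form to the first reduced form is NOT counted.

D = 80, ⌊√D⌋ = 8
descent: ρ → (-4,8,1)  [lands on river]
river: ρ → (1,8,-4)
ρ-cycle length = 2 (tail of 1 descent step not counted)

2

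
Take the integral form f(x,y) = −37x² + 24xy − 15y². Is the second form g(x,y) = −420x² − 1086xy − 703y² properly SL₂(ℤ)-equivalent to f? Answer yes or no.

D₁ = -1644, D₂ = -1644
f is negative-definite; reduce −f:
−f: flip: (37,-24,15)→(15,24,37)
−f: translate: b→-6 (≡24 mod 30), so (15,24,37)→(15,-6,28)
−f: reduced (well bottom): (15,-6,28) with a≤c, −a<b≤a
flip sign back: reduced form of f is (-15,6,-28)
g is negative-definite; reduce −g:
−g: translate: b→246 (≡1086 mod 840), so (420,1086,703)→(420,246,37)
−g: flip: (420,246,37)→(37,-246,420)
−g: translate: b→-24 (≡-246 mod 74), so (37,-246,420)→(37,-24,15)
−g: flip: (37,-24,15)→(15,24,37)
−g: translate: b→-6 (≡24 mod 30), so (15,24,37)→(15,-6,28)
−g: reduced (well bottom): (15,-6,28) with a≤c, −a<b≤a
flip sign back: reduced form of g is (-15,6,-28)
reduced forms (-15, 6, -28) vs (-15, 6, -28) ⇒ equivalent

yes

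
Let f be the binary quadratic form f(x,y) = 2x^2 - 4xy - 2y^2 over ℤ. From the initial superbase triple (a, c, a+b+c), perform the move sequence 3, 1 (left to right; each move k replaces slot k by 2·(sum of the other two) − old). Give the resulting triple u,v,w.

start (2,-2,-4) = (f(1,0),f(0,1),f(1,1))
replace slot 3: 2·(2+(-2)) − (-4) = 4 → (2,-2,4)
replace slot 1: 2·((-2)+4) − 2 = 2 → (2,-2,4)

2,-2,4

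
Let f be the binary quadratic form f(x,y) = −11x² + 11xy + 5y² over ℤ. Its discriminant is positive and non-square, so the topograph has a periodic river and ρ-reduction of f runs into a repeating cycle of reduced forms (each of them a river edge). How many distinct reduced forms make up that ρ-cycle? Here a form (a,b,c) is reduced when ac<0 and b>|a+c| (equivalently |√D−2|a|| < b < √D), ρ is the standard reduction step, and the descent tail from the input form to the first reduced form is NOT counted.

D = 341, ⌊√D⌋ = 18
river: ρ → (5,9,-13)
river: ρ → (-13,17,1)
river: ρ → (1,17,-13)
river: ρ → (-13,9,5)
river: ρ → (5,11,-11)
river: ρ → (-11,11,5)
ρ-cycle length = 6 (tail of 0 descent steps not counted)

6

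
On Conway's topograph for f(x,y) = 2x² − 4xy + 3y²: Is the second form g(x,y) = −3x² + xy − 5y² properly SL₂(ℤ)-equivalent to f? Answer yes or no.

D₁ = -8, D₂ = -59
discriminants differ ⇒ not SL₂(ℤ)-equivalent

no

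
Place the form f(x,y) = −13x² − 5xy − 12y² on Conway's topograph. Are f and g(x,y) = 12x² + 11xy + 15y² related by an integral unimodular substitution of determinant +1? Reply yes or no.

D₁ = -599, D₂ = -599
f is negative-definite; reduce −f:
−f: flip: (13,5,12)→(12,-5,13)
−f: reduced (well bottom): (12,-5,13) with a≤c, −a<b≤a
flip sign back: reduced form of f is (-12,5,-13)
g: reduced (well bottom): (12,11,15) with a≤c, −a<b≤a
reduced forms (-12, 5, -13) vs (12, 11, 15) ⇒ inequivalent

no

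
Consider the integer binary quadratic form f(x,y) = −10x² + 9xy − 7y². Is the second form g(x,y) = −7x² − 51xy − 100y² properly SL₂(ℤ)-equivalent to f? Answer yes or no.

D₁ = -199, D₂ = -199
f is negative-definite; reduce −f:
−f: flip: (10,-9,7)→(7,9,10)
−f: translate: b→-5 (≡9 mod 14), so (7,9,10)→(7,-5,8)
−f: reduced (well bottom): (7,-5,8) with a≤c, −a<b≤a
flip sign back: reduced form of f is (-7,5,-8)
g is negative-definite; reduce −g:
−g: translate: b→-5 (≡51 mod 14), so (7,51,100)→(7,-5,8)
−g: reduced (well bottom): (7,-5,8) with a≤c, −a<b≤a
flip sign back: reduced form of g is (-7,5,-8)
reduced forms (-7, 5, -8) vs (-7, 5, -8) ⇒ equivalent

yes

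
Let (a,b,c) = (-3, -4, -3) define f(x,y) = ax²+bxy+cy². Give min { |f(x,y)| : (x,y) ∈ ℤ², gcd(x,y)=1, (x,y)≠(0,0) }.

translate: b→-2 (≡4 mod 6), so (3,4,3)→(3,-2,2)
flip: (3,-2,2)→(2,2,3)
reduced (well bottom): (2,2,3) with a≤c, −a<b≤a
well minimum |f| = |-2| = 2 (negative-definite)

2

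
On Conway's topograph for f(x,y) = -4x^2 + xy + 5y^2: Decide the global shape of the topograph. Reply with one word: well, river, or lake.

D = b²−4ac = 1² − 4·(-4)·5 = 81
D = 9² is a perfect square ⇒ form factors over ℤ ⇒ lakes

lake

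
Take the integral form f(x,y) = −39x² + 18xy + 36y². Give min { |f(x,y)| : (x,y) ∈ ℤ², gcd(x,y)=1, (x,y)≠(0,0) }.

river: ρ → (36,54,-21)
river: ρ → (-21,72,9)
river: ρ → (9,72,-21)
river: ρ → (-21,54,36)
river: ρ → (36,18,-39)
river: ρ → (-39,60,15)
river: ρ → (15,60,-39)
river: ρ → (-39,18,36)
closes: descent 0, river 8
min |a| on river = 9

9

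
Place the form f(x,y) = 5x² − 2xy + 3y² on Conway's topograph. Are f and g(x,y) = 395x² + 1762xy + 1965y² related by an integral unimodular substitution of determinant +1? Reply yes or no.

D₁ = -56, D₂ = -56
f: flip: (5,-2,3)→(3,2,5)
f: reduced (well bottom): (3,2,5) with a≤c, −a<b≤a
g: translate: b→182 (≡1762 mod 790), so (395,1762,1965)→(395,182,21)
g: flip: (395,182,21)→(21,-182,395)
g: translate: b→-14 (≡-182 mod 42), so (21,-182,395)→(21,-14,3)
g: flip: (21,-14,3)→(3,14,21)
g: translate: b→2 (≡14 mod 6), so (3,14,21)→(3,2,5)
g: reduced (well bottom): (3,2,5) with a≤c, −a<b≤a
reduced forms (3, 2, 5) vs (3, 2, 5) ⇒ equivalent

yes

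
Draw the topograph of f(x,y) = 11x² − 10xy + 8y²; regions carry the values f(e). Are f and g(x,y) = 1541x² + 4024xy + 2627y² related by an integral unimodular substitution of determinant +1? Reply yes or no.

D₁ = -252, D₂ = -252
f: flip: (11,-10,8)→(8,10,11)
f: translate: b→-6 (≡10 mod 16), so (8,10,11)→(8,-6,9)
f: reduced (well bottom): (8,-6,9) with a≤c, −a<b≤a
g: translate: b→942 (≡4024 mod 3082), so (1541,4024,2627)→(1541,942,144)
g: flip: (1541,942,144)→(144,-942,1541)
g: translate: b→-78 (≡-942 mod 288), so (144,-942,1541)→(144,-78,11)
g: flip: (144,-78,11)→(11,78,144)
g: translate: b→-10 (≡78 mod 22), so (11,78,144)→(11,-10,8)
g: flip: (11,-10,8)→(8,10,11)
g: translate: b→-6 (≡10 mod 16), so (8,10,11)→(8,-6,9)
g: reduced (well bottom): (8,-6,9) with a≤c, −a<b≤a
reduced forms (8, -6, 9) vs (8, -6, 9) ⇒ equivalent

yes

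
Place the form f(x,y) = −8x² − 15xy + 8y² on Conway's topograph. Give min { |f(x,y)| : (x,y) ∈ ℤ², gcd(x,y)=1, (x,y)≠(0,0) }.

descent: ρ → (8,15,-8)  [lands on river]
river: ρ → (-8,17,6)
river: ρ → (6,19,-5)
river: ρ → (-5,21,2)
river: ρ → (2,19,-15)
river: ρ → (-15,11,6)
river: ρ → (6,13,-13)
river: ρ → (-13,13,6)
river: ρ → (6,11,-15)
river: ρ → (-15,19,2)
river: ρ → (2,21,-5)
river: ρ → (-5,19,6)
river: ρ → (6,17,-8)
river: ρ → (-8,15,8)
river: ρ → (8,17,-6)
river: ρ → (-6,19,5)
river: ρ → (5,21,-2)
river: ρ → (-2,19,15)
river: ρ → (15,11,-6)
river: ρ → (-6,13,13)
river: ρ → (13,13,-6)
river: ρ → (-6,11,15)
river: ρ → (15,19,-2)
river: ρ → (-2,21,5)
river: ρ → (5,19,-6)
river: ρ → (-6,17,8)
closes: descent 1, river 26
min |a| on river = 2

2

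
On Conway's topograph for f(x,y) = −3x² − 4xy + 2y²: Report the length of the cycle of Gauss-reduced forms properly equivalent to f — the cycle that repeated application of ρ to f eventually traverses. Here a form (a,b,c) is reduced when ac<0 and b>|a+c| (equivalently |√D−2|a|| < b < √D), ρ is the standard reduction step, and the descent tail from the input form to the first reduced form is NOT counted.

D = 40, ⌊√D⌋ = 6
descent: ρ → (2,4,-3)  [lands on river]
river: ρ → (-3,2,3)
river: ρ → (3,4,-2)
river: ρ → (-2,4,3)
river: ρ → (3,2,-3)
river: ρ → (-3,4,2)
ρ-cycle length = 6 (tail of 1 descent step not counted)

6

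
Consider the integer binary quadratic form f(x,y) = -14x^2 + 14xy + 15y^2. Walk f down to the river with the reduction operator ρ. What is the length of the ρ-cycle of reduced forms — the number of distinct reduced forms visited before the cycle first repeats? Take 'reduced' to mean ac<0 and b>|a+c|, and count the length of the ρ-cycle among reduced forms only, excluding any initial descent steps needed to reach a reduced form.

D = 1036, ⌊√D⌋ = 32
river: ρ → (15,16,-13)
river: ρ → (-13,10,18)
river: ρ → (18,26,-5)
river: ρ → (-5,24,23)
river: ρ → (23,22,-6)
river: ρ → (-6,26,15)
river: ρ → (15,4,-17)
river: ρ → (-17,30,2)
river: ρ → (2,30,-17)
river: ρ → (-17,4,15)
river: ρ → (15,26,-6)
river: ρ → (-6,22,23)
river: ρ → (23,24,-5)
river: ρ → (-5,26,18)
river: ρ → (18,10,-13)
river: ρ → (-13,16,15)
river: ρ → (15,14,-14)
river: ρ → (-14,14,15)
ρ-cycle length = 18 (tail of 0 descent steps not counted)

18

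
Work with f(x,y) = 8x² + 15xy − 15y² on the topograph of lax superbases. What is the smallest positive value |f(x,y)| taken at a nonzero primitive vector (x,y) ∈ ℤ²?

river: ρ → (-15,15,8)
river: ρ → (8,17,-13)
river: ρ → (-13,9,12)
river: ρ → (12,15,-10)
river: ρ → (-10,25,2)
river: ρ → (2,23,-22)
river: ρ → (-22,21,3)
river: ρ → (3,21,-22)
river: ρ → (-22,23,2)
river: ρ → (2,25,-10)
river: ρ → (-10,15,12)
river: ρ → (12,9,-13)
river: ρ → (-13,17,8)
river: ρ → (8,15,-15)
closes: descent 0, river 14
min |a| on river = 2

2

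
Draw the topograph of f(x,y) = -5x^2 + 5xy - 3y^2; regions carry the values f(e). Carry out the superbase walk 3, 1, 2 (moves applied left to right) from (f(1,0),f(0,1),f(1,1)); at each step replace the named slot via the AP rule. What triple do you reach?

start (-5,-3,-3) = (f(1,0),f(0,1),f(1,1))
replace slot 3: 2·((-5)+(-3)) − (-3) = -13 → (-5,-3,-13)
replace slot 1: 2·((-3)+(-13)) − (-5) = -27 → (-27,-3,-13)
replace slot 2: 2·((-27)+(-13)) − (-3) = -77 → (-27,-77,-13)

-27,-77,-13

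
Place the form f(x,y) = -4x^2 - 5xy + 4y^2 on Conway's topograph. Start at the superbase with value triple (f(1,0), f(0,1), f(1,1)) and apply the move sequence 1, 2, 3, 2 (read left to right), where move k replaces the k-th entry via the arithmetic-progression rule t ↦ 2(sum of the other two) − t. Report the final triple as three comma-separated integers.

start (-4,4,-5) = (f(1,0),f(0,1),f(1,1))
replace slot 1: 2·(4+(-5)) − (-4) = 2 → (2,4,-5)
replace slot 2: 2·(2+(-5)) − 4 = -10 → (2,-10,-5)
replace slot 3: 2·(2+(-10)) − (-5) = -11 → (2,-10,-11)
replace slot 2: 2·(2+(-11)) − (-10) = -8 → (2,-8,-11)

2,-8,-11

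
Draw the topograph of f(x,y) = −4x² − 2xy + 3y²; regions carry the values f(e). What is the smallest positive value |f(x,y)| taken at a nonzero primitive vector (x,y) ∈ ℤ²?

descent: ρ → (3,2,-4)  [lands on river]
river: ρ → (-4,6,1)
river: ρ → (1,6,-4)
river: ρ → (-4,2,3)
river: ρ → (3,4,-3)
river: ρ → (-3,2,4)
river: ρ → (4,6,-1)
river: ρ → (-1,6,4)
river: ρ → (4,2,-3)
river: ρ → (-3,4,3)
closes: descent 1, river 10
min |a| on river = 1

1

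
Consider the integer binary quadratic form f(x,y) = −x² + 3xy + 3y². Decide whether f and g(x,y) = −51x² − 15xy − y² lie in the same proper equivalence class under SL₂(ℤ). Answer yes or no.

D₁ = 21, D₂ = 21
river cycle of f (length 2): (3, 3, -1), (-1, 3, 3)
river cycle of g (length 2): (-1, 3, 3), (3, 3, -1)
cycles coincide ⇒ equivalent

yes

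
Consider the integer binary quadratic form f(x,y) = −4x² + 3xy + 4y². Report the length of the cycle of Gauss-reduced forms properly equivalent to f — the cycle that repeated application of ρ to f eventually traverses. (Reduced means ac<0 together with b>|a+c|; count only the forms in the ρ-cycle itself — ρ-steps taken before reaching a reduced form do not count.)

D = 73, ⌊√D⌋ = 8
river: ρ → (4,5,-3)
river: ρ → (-3,7,2)
river: ρ → (2,5,-6)
river: ρ → (-6,7,1)
river: ρ → (1,7,-6)
river: ρ → (-6,5,2)
river: ρ → (2,7,-3)
river: ρ → (-3,5,4)
river: ρ → (4,3,-4)
river: ρ → (-4,5,3)
river: ρ → (3,7,-2)
river: ρ → (-2,5,6)
river: ρ → (6,7,-1)
river: ρ → (-1,7,6)
river: ρ → (6,5,-2)
river: ρ → (-2,7,3)
river: ρ → (3,5,-4)
river: ρ → (-4,3,4)
ρ-cycle length = 18 (tail of 0 descent steps not counted)

18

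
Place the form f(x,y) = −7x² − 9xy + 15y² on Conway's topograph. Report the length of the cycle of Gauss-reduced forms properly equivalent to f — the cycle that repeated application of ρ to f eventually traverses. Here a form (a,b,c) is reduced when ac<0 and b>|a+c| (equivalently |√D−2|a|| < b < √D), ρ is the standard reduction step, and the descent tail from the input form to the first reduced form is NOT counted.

D = 501, ⌊√D⌋ = 22
descent: ρ → (15,9,-7)  [lands on river]
river: ρ → (-7,19,5)
river: ρ → (5,21,-3)
river: ρ → (-3,21,5)
river: ρ → (5,19,-7)
river: ρ → (-7,9,15)
river: ρ → (15,21,-1)
river: ρ → (-1,21,15)
ρ-cycle length = 8 (tail of 1 descent step not counted)

8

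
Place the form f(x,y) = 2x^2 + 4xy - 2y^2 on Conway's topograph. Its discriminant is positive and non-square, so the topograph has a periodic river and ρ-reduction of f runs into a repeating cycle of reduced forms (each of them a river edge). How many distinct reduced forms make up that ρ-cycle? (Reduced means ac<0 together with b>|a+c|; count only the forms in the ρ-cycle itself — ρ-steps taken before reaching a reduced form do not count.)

D = 32, ⌊√D⌋ = 5
river: ρ → (-2,4,2)
river: ρ → (2,4,-2)
ρ-cycle length = 2 (tail of 0 descent steps not counted)

2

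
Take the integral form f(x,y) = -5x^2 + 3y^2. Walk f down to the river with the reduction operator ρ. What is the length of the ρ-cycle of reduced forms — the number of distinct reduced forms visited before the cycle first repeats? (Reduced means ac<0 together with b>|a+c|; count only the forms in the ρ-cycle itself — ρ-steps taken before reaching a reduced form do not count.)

D = 60, ⌊√D⌋ = 7
descent: ρ → (3,6,-2)  [lands on river]
river: ρ → (-2,6,3)
ρ-cycle length = 2 (tail of 1 descent step not counted)

2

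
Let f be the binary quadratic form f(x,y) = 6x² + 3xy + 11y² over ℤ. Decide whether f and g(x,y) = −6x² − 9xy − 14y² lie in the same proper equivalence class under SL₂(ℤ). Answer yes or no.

D₁ = -255, D₂ = -255
f: reduced (well bottom): (6,3,11) with a≤c, −a<b≤a
g is negative-definite; reduce −g:
−g: translate: b→-3 (≡9 mod 12), so (6,9,14)→(6,-3,11)
−g: reduced (well bottom): (6,-3,11) with a≤c, −a<b≤a
flip sign back: reduced form of g is (-6,3,-11)
reduced forms (6, 3, 11) vs (-6, 3, -11) ⇒ inequivalent

no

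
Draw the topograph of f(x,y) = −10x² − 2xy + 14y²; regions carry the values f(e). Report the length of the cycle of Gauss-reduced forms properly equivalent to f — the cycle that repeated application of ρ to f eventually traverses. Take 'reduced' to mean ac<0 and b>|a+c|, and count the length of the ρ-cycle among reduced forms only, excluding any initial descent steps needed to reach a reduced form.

D = 564, ⌊√D⌋ = 23
descent: ρ → (14,2,-10)
descent: ρ → (-10,18,6)  [lands on river]
river: ρ → (6,18,-10)
river: ρ → (-10,22,2)
river: ρ → (2,22,-10)
ρ-cycle length = 4 (tail of 2 descent steps not counted)

4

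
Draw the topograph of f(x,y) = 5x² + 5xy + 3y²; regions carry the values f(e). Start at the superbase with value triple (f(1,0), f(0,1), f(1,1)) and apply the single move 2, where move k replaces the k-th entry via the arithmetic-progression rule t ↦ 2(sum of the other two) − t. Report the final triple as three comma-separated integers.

start (5,3,13) = (f(1,0),f(0,1),f(1,1))
replace slot 2: 2·(5+13) − 3 = 33 → (5,33,13)

5,33,13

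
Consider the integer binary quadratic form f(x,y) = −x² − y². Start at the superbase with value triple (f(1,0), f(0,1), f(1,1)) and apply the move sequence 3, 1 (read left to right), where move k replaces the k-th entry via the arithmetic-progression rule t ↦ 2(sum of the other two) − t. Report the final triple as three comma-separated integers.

start (-1,-1,-2) = (f(1,0),f(0,1),f(1,1))
replace slot 3: 2·((-1)+(-1)) − (-2) = -2 → (-1,-1,-2)
replace slot 1: 2·((-1)+(-2)) − (-1) = -5 → (-5,-1,-2)

-5,-1,-2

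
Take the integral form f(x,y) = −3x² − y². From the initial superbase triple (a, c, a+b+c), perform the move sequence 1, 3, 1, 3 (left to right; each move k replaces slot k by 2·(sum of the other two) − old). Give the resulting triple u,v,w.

start (-3,-1,-4) = (f(1,0),f(0,1),f(1,1))
replace slot 1: 2·((-1)+(-4)) − (-3) = -7 → (-7,-1,-4)
replace slot 3: 2·((-7)+(-1)) − (-4) = -12 → (-7,-1,-12)
replace slot 1: 2·((-1)+(-12)) − (-7) = -19 → (-19,-1,-12)
replace slot 3: 2·((-19)+(-1)) − (-12) = -28 → (-19,-1,-28)

-19,-1,-28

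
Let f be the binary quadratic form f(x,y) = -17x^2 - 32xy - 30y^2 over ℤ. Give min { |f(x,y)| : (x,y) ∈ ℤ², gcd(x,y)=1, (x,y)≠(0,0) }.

translate: b→-2 (≡32 mod 34), so (17,32,30)→(17,-2,15)
flip: (17,-2,15)→(15,2,17)
reduced (well bottom): (15,2,17) with a≤c, −a<b≤a
well minimum |f| = |-15| = 15 (negative-definite)

15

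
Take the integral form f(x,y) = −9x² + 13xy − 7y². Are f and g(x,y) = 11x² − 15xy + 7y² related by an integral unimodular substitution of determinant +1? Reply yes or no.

D₁ = -83, D₂ = -83
f is negative-definite; reduce −f:
−f: translate: b→5 (≡-13 mod 18), so (9,-13,7)→(9,5,3)
−f: flip: (9,5,3)→(3,-5,9)
−f: translate: b→1 (≡-5 mod 6), so (3,-5,9)→(3,1,7)
−f: reduced (well bottom): (3,1,7) with a≤c, −a<b≤a
flip sign back: reduced form of f is (-3,-1,-7)
g: translate: b→7 (≡-15 mod 22), so (11,-15,7)→(11,7,3)
g: flip: (11,7,3)→(3,-7,11)
g: translate: b→-1 (≡-7 mod 6), so (3,-7,11)→(3,-1,7)
g: reduced (well bottom): (3,-1,7) with a≤c, −a<b≤a
reduced forms (-3, -1, -7) vs (3, -1, 7) ⇒ inequivalent

no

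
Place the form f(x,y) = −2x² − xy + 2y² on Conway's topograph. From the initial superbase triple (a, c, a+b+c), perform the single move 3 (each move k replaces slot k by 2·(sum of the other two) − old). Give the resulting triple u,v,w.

start (-2,2,-1) = (f(1,0),f(0,1),f(1,1))
replace slot 3: 2·((-2)+2) − (-1) = 1 → (-2,2,1)

-2,2,1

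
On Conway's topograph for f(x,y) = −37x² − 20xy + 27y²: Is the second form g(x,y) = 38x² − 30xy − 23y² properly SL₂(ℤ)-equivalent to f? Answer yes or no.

D₁ = 4396, D₂ = 4396
river cycle of f (length 28): (27, 20, -37), (-37, 54, 10), (10, 66, -1), (-1, 66, 10), (10, 54, -37), (-37, 20, 27), (27, 34, -30), (-30, 26, 31), (31, 36, -25), (-25, 64, 3), … (18 more)
river cycle of g (length 24): (-23, 30, 38), (38, 46, -15), (-15, 44, 41), (41, 38, -18), (-18, 34, 45), (45, 56, -7), (-7, 56, 45), (45, 34, -18), (-18, 38, 41), (41, 44, -15), … (14 more)
cycles differ ⇒ inequivalent

no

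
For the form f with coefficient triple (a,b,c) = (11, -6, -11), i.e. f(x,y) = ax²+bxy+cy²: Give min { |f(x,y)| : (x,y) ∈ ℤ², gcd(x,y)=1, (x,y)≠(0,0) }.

descent: ρ → (-11,6,11)  [lands on river]
river: ρ → (11,16,-6)
river: ρ → (-6,20,5)
river: ρ → (5,20,-6)
river: ρ → (-6,16,11)
river: ρ → (11,6,-11)
river: ρ → (-11,16,6)
river: ρ → (6,20,-5)
river: ρ → (-5,20,6)
river: ρ → (6,16,-11)
closes: descent 1, river 10
min |a| on river = 5

5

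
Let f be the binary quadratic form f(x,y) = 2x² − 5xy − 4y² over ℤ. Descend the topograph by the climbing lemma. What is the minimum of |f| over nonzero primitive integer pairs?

descent: ρ → (-4,5,2)  [lands on river]
river: ρ → (2,7,-1)
river: ρ → (-1,7,2)
river: ρ → (2,5,-4)
river: ρ → (-4,3,3)
river: ρ → (3,3,-4)
closes: descent 1, river 6
min |a| on river = 1

1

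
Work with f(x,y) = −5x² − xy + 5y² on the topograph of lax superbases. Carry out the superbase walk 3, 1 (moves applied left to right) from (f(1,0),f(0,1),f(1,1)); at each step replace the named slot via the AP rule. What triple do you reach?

start (-5,5,-1) = (f(1,0),f(0,1),f(1,1))
replace slot 3: 2·((-5)+5) − (-1) = 1 → (-5,5,1)
replace slot 1: 2·(5+1) − (-5) = 17 → (17,5,1)

17,5,1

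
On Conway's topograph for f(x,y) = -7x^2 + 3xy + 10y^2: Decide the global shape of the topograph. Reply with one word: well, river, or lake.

D = b²−4ac = 3² − 4·(-7)·10 = 289
D = 17² is a perfect square ⇒ form factors over ℤ ⇒ lakes

lake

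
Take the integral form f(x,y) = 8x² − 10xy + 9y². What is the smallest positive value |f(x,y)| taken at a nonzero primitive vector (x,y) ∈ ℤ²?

translate: b→6 (≡-10 mod 16), so (8,-10,9)→(8,6,7)
flip: (8,6,7)→(7,-6,8)
reduced (well bottom): (7,-6,8) with a≤c, −a<b≤a
well minimum = a = 7

7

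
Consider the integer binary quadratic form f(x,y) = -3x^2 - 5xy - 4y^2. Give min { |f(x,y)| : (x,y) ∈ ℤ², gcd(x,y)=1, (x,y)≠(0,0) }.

translate: b→-1 (≡5 mod 6), so (3,5,4)→(3,-1,2)
flip: (3,-1,2)→(2,1,3)
reduced (well bottom): (2,1,3) with a≤c, −a<b≤a
well minimum |f| = |-2| = 2 (negative-definite)

2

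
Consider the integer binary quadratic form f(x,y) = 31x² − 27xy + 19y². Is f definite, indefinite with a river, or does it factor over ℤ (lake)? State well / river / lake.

D = b²−4ac = (-27)² − 4·31·19 = -1627
D < 0 ⇒ definite ⇒ every region one sign ⇒ single well

well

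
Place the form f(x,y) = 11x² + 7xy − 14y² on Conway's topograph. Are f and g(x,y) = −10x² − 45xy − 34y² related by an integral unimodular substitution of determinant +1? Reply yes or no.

D₁ = 665, D₂ = 665
river cycle of f (length 10): (-14, 21, 4), (4, 19, -19), (-19, 19, 4), (4, 21, -14), (-14, 7, 11), (11, 15, -10), (-10, 25, 1), (1, 25, -10), (-10, 15, 11), (11, 7, -14)
river cycle of g (length 10): (1, 25, -10), (-10, 15, 11), (11, 7, -14), (-14, 21, 4), (4, 19, -19), (-19, 19, 4), (4, 21, -14), (-14, 7, 11), (11, 15, -10), (-10, 25, 1)
cycles coincide ⇒ equivalent

yes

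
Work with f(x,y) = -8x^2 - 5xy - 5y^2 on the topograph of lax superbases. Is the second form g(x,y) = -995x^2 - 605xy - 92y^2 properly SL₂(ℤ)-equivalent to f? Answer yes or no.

D₁ = -135, D₂ = -135
f is negative-definite; reduce −f:
−f: flip: (8,5,5)→(5,-5,8)
−f: translate: b→5 (≡-5 mod 10), so (5,-5,8)→(5,5,8)
−f: reduced (well bottom): (5,5,8) with a≤c, −a<b≤a
flip sign back: reduced form of f is (-5,-5,-8)
g is negative-definite; reduce −g:
−g: flip: (995,605,92)→(92,-605,995)
−g: translate: b→-53 (≡-605 mod 184), so (92,-605,995)→(92,-53,8)
−g: flip: (92,-53,8)→(8,53,92)
−g: translate: b→5 (≡53 mod 16), so (8,53,92)→(8,5,5)
−g: flip: (8,5,5)→(5,-5,8)
−g: translate: b→5 (≡-5 mod 10), so (5,-5,8)→(5,5,8)
−g: reduced (well bottom): (5,5,8) with a≤c, −a<b≤a
flip sign back: reduced form of g is (-5,-5,-8)
reduced forms (-5, -5, -8) vs (-5, -5, -8) ⇒ equivalent

yes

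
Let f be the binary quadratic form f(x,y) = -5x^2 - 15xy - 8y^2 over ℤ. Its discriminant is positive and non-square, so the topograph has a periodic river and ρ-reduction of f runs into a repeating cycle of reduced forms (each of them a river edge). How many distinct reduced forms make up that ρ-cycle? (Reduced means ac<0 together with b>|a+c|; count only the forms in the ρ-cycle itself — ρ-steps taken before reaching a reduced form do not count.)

D = 65, ⌊√D⌋ = 8
descent: ρ → (-8,-1,2)
descent: ρ → (2,5,-5)  [lands on river]
river: ρ → (-5,5,2)
river: ρ → (2,7,-2)
river: ρ → (-2,5,5)
river: ρ → (5,5,-2)
river: ρ → (-2,7,2)
ρ-cycle length = 6 (tail of 2 descent steps not counted)

6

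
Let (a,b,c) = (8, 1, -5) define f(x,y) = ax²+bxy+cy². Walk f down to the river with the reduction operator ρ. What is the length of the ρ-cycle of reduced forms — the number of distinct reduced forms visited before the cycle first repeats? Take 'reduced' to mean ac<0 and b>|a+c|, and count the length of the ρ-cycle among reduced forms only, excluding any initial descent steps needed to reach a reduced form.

D = 161, ⌊√D⌋ = 12
descent: ρ → (-5,9,4)  [lands on river]
river: ρ → (4,7,-7)
river: ρ → (-7,7,4)
river: ρ → (4,9,-5)
river: ρ → (-5,11,2)
river: ρ → (2,9,-10)
river: ρ → (-10,11,1)
river: ρ → (1,11,-10)
river: ρ → (-10,9,2)
river: ρ → (2,11,-5)
ρ-cycle length = 10 (tail of 1 descent step not counted)

10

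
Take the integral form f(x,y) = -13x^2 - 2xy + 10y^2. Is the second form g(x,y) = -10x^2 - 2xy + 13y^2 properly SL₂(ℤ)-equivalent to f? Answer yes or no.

D₁ = 524, D₂ = 524
river cycle of f (length 6): (10, 22, -1), (-1, 22, 10), (10, 18, -5), (-5, 22, 2), (2, 22, -5), (-5, 18, 10)
river cycle of g (length 6): (-10, 18, 5), (5, 22, -2), (-2, 22, 5), (5, 18, -10), (-10, 22, 1), (1, 22, -10)
cycles differ ⇒ inequivalent

no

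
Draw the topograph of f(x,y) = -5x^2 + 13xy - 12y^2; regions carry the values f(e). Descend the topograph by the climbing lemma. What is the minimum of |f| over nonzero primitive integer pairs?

translate: b→-3 (≡-13 mod 10), so (5,-13,12)→(5,-3,4)
flip: (5,-3,4)→(4,3,5)
reduced (well bottom): (4,3,5) with a≤c, −a<b≤a
well minimum |f| = |-4| = 4 (negative-definite)

4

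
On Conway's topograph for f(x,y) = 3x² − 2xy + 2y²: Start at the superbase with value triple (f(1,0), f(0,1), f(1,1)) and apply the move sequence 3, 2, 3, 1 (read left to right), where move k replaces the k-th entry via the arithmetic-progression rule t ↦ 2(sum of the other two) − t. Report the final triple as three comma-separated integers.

start (3,2,3) = (f(1,0),f(0,1),f(1,1))
replace slot 3: 2·(3+2) − 3 = 7 → (3,2,7)
replace slot 2: 2·(3+7) − 2 = 18 → (3,18,7)
replace slot 3: 2·(3+18) − 7 = 35 → (3,18,35)
replace slot 1: 2·(18+35) − 3 = 103 → (103,18,35)

103,18,35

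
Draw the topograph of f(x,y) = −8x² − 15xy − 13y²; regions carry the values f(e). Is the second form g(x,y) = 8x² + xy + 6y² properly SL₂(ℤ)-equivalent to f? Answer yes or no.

D₁ = -191, D₂ = -191
f is negative-definite; reduce −f:
−f: translate: b→-1 (≡15 mod 16), so (8,15,13)→(8,-1,6)
−f: flip: (8,-1,6)→(6,1,8)
−f: reduced (well bottom): (6,1,8) with a≤c, −a<b≤a
flip sign back: reduced form of f is (-6,-1,-8)
g: flip: (8,1,6)→(6,-1,8)
g: reduced (well bottom): (6,-1,8) with a≤c, −a<b≤a
reduced forms (-6, -1, -8) vs (6, -1, 8) ⇒ inequivalent

no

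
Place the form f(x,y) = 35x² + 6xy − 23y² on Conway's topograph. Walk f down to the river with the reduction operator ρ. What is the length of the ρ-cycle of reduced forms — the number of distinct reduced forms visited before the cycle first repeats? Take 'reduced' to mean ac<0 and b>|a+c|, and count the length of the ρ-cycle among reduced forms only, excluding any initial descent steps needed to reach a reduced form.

D = 3256, ⌊√D⌋ = 57
descent: ρ → (-23,40,18)  [lands on river]
river: ρ → (18,32,-31)
river: ρ → (-31,30,19)
river: ρ → (19,46,-15)
river: ρ → (-15,44,22)
river: ρ → (22,44,-15)
river: ρ → (-15,46,19)
river: ρ → (19,30,-31)
river: ρ → (-31,32,18)
river: ρ → (18,40,-23)
river: ρ → (-23,52,6)
river: ρ → (6,56,-5)
river: ρ → (-5,54,17)
river: ρ → (17,48,-14)
river: ρ → (-14,36,35)
river: ρ → (35,34,-15)
river: ρ → (-15,56,2)
river: ρ → (2,56,-15)
river: ρ → (-15,34,35)
river: ρ → (35,36,-14)
river: ρ → (-14,48,17)
river: ρ → (17,54,-5)
river: ρ → (-5,56,6)
river: ρ → (6,52,-23)
ρ-cycle length = 24 (tail of 1 descent step not counted)

24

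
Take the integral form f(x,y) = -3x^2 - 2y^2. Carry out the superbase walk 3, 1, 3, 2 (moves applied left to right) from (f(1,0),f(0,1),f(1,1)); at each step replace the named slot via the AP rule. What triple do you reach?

start (-3,-2,-5) = (f(1,0),f(0,1),f(1,1))
replace slot 3: 2·((-3)+(-2)) − (-5) = -5 → (-3,-2,-5)
replace slot 1: 2·((-2)+(-5)) − (-3) = -11 → (-11,-2,-5)
replace slot 3: 2·((-11)+(-2)) − (-5) = -21 → (-11,-2,-21)
replace slot 2: 2·((-11)+(-21)) − (-2) = -62 → (-11,-62,-21)

-11,-62,-21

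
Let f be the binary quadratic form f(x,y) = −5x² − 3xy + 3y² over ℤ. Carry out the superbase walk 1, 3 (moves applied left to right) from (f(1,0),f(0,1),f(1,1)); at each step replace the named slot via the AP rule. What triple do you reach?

start (-5,3,-5) = (f(1,0),f(0,1),f(1,1))
replace slot 1: 2·(3+(-5)) − (-5) = 1 → (1,3,-5)
replace slot 3: 2·(1+3) − (-5) = 13 → (1,3,13)

1,3,13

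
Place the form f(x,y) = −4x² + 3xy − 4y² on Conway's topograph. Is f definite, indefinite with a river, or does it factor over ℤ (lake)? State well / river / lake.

D = b²−4ac = 3² − 4·(-4)·(-4) = -55
D < 0 ⇒ definite ⇒ every region one sign ⇒ single well

well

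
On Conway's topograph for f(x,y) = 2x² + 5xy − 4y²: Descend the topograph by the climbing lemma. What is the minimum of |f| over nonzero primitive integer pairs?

river: ρ → (-4,3,3)
river: ρ → (3,3,-4)
river: ρ → (-4,5,2)
river: ρ → (2,7,-1)
river: ρ → (-1,7,2)
river: ρ → (2,5,-4)
closes: descent 0, river 6
min |a| on river = 1

1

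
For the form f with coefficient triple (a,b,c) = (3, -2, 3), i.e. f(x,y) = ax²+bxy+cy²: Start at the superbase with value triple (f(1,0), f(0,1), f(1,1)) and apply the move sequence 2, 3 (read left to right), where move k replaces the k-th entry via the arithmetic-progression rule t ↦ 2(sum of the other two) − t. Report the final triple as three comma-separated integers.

start (3,3,4) = (f(1,0),f(0,1),f(1,1))
replace slot 2: 2·(3+4) − 3 = 11 → (3,11,4)
replace slot 3: 2·(3+11) − 4 = 24 → (3,11,24)

3,11,24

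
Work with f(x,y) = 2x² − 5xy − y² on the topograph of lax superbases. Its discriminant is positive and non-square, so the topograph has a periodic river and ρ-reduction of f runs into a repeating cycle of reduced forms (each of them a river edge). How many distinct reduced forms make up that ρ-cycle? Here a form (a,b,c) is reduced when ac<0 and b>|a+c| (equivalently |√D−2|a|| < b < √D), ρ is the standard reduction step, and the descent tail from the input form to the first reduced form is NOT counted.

D = 33, ⌊√D⌋ = 5
descent: ρ → (-1,5,2)  [lands on river]
river: ρ → (2,3,-3)
river: ρ → (-3,3,2)
river: ρ → (2,5,-1)
ρ-cycle length = 4 (tail of 1 descent step not counted)

4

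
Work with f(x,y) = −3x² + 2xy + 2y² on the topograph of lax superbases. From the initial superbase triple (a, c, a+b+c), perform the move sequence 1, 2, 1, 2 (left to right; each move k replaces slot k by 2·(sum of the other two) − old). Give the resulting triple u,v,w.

start (-3,2,1) = (f(1,0),f(0,1),f(1,1))
replace slot 1: 2·(2+1) − (-3) = 9 → (9,2,1)
replace slot 2: 2·(9+1) − 2 = 18 → (9,18,1)
replace slot 1: 2·(18+1) − 9 = 29 → (29,18,1)
replace slot 2: 2·(29+1) − 18 = 42 → (29,42,1)

29,42,1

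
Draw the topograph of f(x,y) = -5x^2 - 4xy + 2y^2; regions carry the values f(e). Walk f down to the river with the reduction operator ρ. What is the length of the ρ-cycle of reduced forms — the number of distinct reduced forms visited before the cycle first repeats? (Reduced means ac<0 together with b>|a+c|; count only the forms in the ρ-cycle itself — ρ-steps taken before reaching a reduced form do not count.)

D = 56, ⌊√D⌋ = 7
descent: ρ → (2,4,-5)  [lands on river]
river: ρ → (-5,6,1)
river: ρ → (1,6,-5)
river: ρ → (-5,4,2)
ρ-cycle length = 4 (tail of 1 descent step not counted)

4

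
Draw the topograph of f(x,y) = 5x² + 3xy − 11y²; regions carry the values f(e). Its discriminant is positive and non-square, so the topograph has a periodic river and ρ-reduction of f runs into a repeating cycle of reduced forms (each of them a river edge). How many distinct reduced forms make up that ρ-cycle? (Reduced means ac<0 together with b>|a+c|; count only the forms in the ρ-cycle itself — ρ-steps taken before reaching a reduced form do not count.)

D = 229, ⌊√D⌋ = 15
descent: ρ → (-11,-3,5)
descent: ρ → (5,13,-3)  [lands on river]
river: ρ → (-3,11,9)
river: ρ → (9,7,-5)
river: ρ → (-5,13,3)
river: ρ → (3,11,-9)
river: ρ → (-9,7,5)
ρ-cycle length = 6 (tail of 2 descent steps not counted)

6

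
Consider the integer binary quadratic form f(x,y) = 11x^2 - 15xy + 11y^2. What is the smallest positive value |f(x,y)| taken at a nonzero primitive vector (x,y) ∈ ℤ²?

translate: b→7 (≡-15 mod 22), so (11,-15,11)→(11,7,7)
flip: (11,7,7)→(7,-7,11)
translate: b→7 (≡-7 mod 14), so (7,-7,11)→(7,7,11)
reduced (well bottom): (7,7,11) with a≤c, −a<b≤a
well minimum = a = 7

7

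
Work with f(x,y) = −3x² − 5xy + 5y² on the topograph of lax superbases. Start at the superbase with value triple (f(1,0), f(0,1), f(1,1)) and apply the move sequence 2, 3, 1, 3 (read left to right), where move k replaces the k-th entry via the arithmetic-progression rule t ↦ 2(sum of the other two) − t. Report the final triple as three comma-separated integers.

start (-3,5,-3) = (f(1,0),f(0,1),f(1,1))
replace slot 2: 2·((-3)+(-3)) − 5 = -17 → (-3,-17,-3)
replace slot 3: 2·((-3)+(-17)) − (-3) = -37 → (-3,-17,-37)
replace slot 1: 2·((-17)+(-37)) − (-3) = -105 → (-105,-17,-37)
replace slot 3: 2·((-105)+(-17)) − (-37) = -207 → (-105,-17,-207)

-105,-17,-207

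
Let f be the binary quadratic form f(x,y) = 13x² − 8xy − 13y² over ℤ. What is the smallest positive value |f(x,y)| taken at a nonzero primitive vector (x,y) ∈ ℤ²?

descent: ρ → (-13,8,13)  [lands on river]
river: ρ → (13,18,-8)
river: ρ → (-8,14,17)
river: ρ → (17,20,-5)
river: ρ → (-5,20,17)
river: ρ → (17,14,-8)
river: ρ → (-8,18,13)
river: ρ → (13,8,-13)
river: ρ → (-13,18,8)
river: ρ → (8,14,-17)
river: ρ → (-17,20,5)
river: ρ → (5,20,-17)
river: ρ → (-17,14,8)
river: ρ → (8,18,-13)
closes: descent 1, river 14
min |a| on river = 5

5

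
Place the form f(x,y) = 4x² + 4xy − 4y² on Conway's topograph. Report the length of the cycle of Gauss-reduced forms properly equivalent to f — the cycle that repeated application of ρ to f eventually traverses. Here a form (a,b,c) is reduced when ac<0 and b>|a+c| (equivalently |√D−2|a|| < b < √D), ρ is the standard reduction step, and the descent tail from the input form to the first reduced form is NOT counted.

D = 80, ⌊√D⌋ = 8
river: ρ → (-4,4,4)
river: ρ → (4,4,-4)
ρ-cycle length = 2 (tail of 0 descent steps not counted)

2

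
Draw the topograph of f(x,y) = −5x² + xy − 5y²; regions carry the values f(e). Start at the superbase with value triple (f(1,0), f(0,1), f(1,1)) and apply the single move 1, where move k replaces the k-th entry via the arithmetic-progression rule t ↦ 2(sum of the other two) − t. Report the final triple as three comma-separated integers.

start (-5,-5,-9) = (f(1,0),f(0,1),f(1,1))
replace slot 1: 2·((-5)+(-9)) − (-5) = -23 → (-23,-5,-9)

-23,-5,-9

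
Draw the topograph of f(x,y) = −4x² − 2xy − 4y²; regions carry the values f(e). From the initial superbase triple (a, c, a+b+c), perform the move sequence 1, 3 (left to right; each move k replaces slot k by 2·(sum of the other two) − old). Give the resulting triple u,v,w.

start (-4,-4,-10) = (f(1,0),f(0,1),f(1,1))
replace slot 1: 2·((-4)+(-10)) − (-4) = -24 → (-24,-4,-10)
replace slot 3: 2·((-24)+(-4)) − (-10) = -46 → (-24,-4,-46)

-24,-4,-46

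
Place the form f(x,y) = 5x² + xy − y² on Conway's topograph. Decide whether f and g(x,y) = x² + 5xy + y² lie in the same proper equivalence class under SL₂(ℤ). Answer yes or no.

D₁ = 21, D₂ = 21
river cycle of f (length 2): (-1, 3, 3), (3, 3, -1)
river cycle of g (length 2): (1, 3, -3), (-3, 3, 1)
cycles differ ⇒ inequivalent

no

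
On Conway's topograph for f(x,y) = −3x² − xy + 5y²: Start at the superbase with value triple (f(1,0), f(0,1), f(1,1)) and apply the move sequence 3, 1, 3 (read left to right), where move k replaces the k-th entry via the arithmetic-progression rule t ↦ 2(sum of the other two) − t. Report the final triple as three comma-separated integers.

start (-3,5,1) = (f(1,0),f(0,1),f(1,1))
replace slot 3: 2·((-3)+5) − 1 = 3 → (-3,5,3)
replace slot 1: 2·(5+3) − (-3) = 19 → (19,5,3)
replace slot 3: 2·(19+5) − 3 = 45 → (19,5,45)

19,5,45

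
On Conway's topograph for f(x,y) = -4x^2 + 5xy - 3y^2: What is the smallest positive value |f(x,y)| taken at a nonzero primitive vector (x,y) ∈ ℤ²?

translate: b→3 (≡-5 mod 8), so (4,-5,3)→(4,3,2)
flip: (4,3,2)→(2,-3,4)
translate: b→1 (≡-3 mod 4), so (2,-3,4)→(2,1,3)
reduced (well bottom): (2,1,3) with a≤c, −a<b≤a
well minimum |f| = |-2| = 2 (negative-definite)

2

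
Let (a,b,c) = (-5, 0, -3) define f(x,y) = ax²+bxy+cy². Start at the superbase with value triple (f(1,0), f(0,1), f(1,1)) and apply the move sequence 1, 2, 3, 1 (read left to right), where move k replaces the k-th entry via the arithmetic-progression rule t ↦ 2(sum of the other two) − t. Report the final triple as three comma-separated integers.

start (-5,-3,-8) = (f(1,0),f(0,1),f(1,1))
replace slot 1: 2·((-3)+(-8)) − (-5) = -17 → (-17,-3,-8)
replace slot 2: 2·((-17)+(-8)) − (-3) = -47 → (-17,-47,-8)
replace slot 3: 2·((-17)+(-47)) − (-8) = -120 → (-17,-47,-120)
replace slot 1: 2·((-47)+(-120)) − (-17) = -317 → (-317,-47,-120)

-317,-47,-120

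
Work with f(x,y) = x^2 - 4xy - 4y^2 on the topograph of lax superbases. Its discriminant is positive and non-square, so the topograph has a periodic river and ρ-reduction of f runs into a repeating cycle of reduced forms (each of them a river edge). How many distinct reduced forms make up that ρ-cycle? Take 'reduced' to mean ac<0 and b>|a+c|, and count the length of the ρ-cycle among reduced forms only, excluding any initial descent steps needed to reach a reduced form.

D = 32, ⌊√D⌋ = 5
descent: ρ → (-4,4,1)  [lands on river]
river: ρ → (1,4,-4)
ρ-cycle length = 2 (tail of 1 descent step not counted)

2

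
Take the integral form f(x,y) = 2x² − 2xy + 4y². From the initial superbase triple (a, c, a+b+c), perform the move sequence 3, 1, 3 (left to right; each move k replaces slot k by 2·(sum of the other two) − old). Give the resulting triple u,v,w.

start (2,4,4) = (f(1,0),f(0,1),f(1,1))
replace slot 3: 2·(2+4) − 4 = 8 → (2,4,8)
replace slot 1: 2·(4+8) − 2 = 22 → (22,4,8)
replace slot 3: 2·(22+4) − 8 = 44 → (22,4,44)

22,4,44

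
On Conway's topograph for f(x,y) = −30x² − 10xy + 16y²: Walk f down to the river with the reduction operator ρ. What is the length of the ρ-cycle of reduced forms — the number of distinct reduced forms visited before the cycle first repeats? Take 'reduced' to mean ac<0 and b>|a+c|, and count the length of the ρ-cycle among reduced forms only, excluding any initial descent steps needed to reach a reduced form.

D = 2020, ⌊√D⌋ = 44
descent: ρ → (16,42,-4)  [lands on river]
river: ρ → (-4,38,36)
river: ρ → (36,34,-6)
river: ρ → (-6,38,24)
river: ρ → (24,10,-20)
river: ρ → (-20,30,14)
river: ρ → (14,26,-24)
river: ρ → (-24,22,16)
ρ-cycle length = 8 (tail of 1 descent step not counted)

8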